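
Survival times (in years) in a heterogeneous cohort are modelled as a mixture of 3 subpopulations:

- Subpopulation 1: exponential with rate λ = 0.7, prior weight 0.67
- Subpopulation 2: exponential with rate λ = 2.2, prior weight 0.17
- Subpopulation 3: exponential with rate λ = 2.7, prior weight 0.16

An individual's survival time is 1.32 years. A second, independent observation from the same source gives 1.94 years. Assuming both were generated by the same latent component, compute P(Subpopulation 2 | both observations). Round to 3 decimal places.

Posterior ∝ prior × likelihood, so P(k | x) ∝ w_k f_k(x); normalise over all components.
Since both observations come from the same component, the likelihood for component k is f_k(x₁)·f_k(x₂).
  L_1 = [0.7·e^(−0.7·1.32) = 0.7·e^(−0.9240) = 0.27785] × [0.180022] = 0.0500191
  L_2 = [2.2·e^(−2.2·1.32) = 2.2·e^(−2.9040) = 0.120568] × [0.0308215] = 0.00371608
  L_3 = [2.7·e^(−2.7·1.32) = 2.7·e^(−3.5640) = 0.0764783] × [0.0143393] = 0.00109665
Weight by the priors:
  w_1·L_1 = 0.67 × 0.0500191 = 0.0335128
  w_2·L_2 = 0.17 × 0.00371608 = 0.000631734
  w_3·L_3 = 0.16 × 0.00109665 = 0.000175464
Marginal: 0.0335128 + 0.000631734 + 0.000175464 = 0.03432
Responsibility of Subpopulation 2: 0.000631734 / 0.03432 ≈ 0.018

0.018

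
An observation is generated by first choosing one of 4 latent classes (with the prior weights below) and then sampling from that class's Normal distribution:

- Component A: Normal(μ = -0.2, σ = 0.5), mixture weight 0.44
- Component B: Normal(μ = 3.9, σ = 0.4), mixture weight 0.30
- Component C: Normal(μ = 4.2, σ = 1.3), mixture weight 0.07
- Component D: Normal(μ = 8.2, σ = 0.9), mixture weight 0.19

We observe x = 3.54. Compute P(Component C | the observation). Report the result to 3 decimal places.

Apply Bayes' rule: the posterior for each component is proportional to its prior times its likelihood at x.
Normal densities:
  f_A = (1/(0.5·√(2π)))·exp(−(3.54−-0.2)²/(2·0.5²)) = 0.797885·exp(-27.97520) = 5.65542e-13
  f_B = (1/(0.4·√(2π)))·exp(−(3.54−3.9)²/(2·0.4²)) = 0.997356·exp(-0.40500) = 0.665213
  f_C = (1/(1.3·√(2π)))·exp(−(3.54−4.2)²/(2·1.3²)) = 0.306879·exp(-0.12888) = 0.269772
  f_D = (1/(0.9·√(2π)))·exp(−(3.54−8.2)²/(2·0.9²)) = 0.443269·exp(-13.40469) = 6.68473e-07
Weight by the priors:
  π_A·f_A = 0.44 × 5.65542e-13 = 2.48839e-13
  π_B·f_B = 0.30 × 0.665213 = 0.199564
  π_C·f_C = 0.07 × 0.269772 = 0.018884
  π_D·f_D = 0.19 × 6.68473e-07 = 1.2701e-07
Marginal: 2.48839e-13 + 0.199564 + 0.018884 + 1.2701e-07 = 0.218448
So the posterior for Component C is 0.018884 / 0.218448 ≈ 0.086.

0.086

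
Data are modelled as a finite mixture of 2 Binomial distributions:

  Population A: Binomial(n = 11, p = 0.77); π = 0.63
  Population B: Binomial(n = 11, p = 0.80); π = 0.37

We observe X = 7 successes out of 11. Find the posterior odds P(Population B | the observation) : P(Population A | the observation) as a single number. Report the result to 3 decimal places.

0.439

The posterior odds equal the prior odds times the likelihood ratio: (P(Z=i)/P(Z=j))·(f_i(x)/f_j(x)).
Evaluate each component's likelihood at the observed value:
  L_A = C(11,7)·0.77^7·0.23^4 = 330·0.160485·0.00279841 = 0.148204
  L_B = C(11,7)·0.80^7·0.20^4 = 330·0.209715·0.0016 = 0.11073
Odds = (0.37/0.63) × (0.11073/0.148204) = 0.587302 × 0.747143 ≈ 0.439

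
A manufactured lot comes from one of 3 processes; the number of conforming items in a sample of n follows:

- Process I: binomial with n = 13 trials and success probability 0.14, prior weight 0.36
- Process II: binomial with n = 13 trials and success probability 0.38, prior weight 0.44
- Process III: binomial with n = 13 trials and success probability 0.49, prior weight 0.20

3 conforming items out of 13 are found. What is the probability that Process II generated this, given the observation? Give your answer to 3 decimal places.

Posterior ∝ prior × likelihood, so P(k | x) ∝ w_k f_k(x); normalise over all components.
Component likelihoods at x = 3 conforming items out of 13:
  p_I = 0.173674
  p_II = 0.131715
  p_III = 0.0400549
Multiply by the mixture weights:
  w_I·p_I = 0.36 × 0.173674 = 0.0625226
  w_II·p_II = 0.44 × 0.131715 = 0.0579544
  w_III·p_III = 0.20 × 0.0400549 = 0.00801099
Denominator: 0.0625226 + 0.0579544 + 0.00801099 = 0.128488
P(Process II | 3 conforming items out of 13) = 0.0579544 / 0.128488 ≈ 0.451

0.451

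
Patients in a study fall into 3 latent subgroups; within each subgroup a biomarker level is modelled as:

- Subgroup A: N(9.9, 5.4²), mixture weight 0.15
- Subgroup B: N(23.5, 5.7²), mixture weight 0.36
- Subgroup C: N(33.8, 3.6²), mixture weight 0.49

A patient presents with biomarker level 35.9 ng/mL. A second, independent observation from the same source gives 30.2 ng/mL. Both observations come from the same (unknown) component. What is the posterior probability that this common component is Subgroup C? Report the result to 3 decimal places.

0.974

By Bayes' theorem, P(k | x) = P(Z=k) f_k(x) / Σ_j P(Z=j) f_j(x).
Since both observations come from the same component, the likelihood for component k is f_k(x₁)·f_k(x₂).
  f_A = [(1/(5.4·√(2π)))·exp(−(35.9−9.9)²/(2·5.4²)) = 0.073878·exp(-11.59122) = 6.83145e-07] × [6.30645e-05] = 4.30822e-11
  f_B = [(1/(5.7·√(2π)))·exp(−(35.9−23.5)²/(2·5.7²)) = 0.069990·exp(-2.36627) = 0.00656718] × [0.0350762] = 0.000230352
  f_C = [(1/(3.6·√(2π)))·exp(−(35.9−33.8)²/(2·3.6²)) = 0.110817·exp(-0.17014) = 0.0934797] × [0.0672141] = 0.00628315
Weight by the priors:
  P(Z=A)·f_A = 0.15 × 4.30822e-11 = 6.46233e-12
  P(Z=B)·f_B = 0.36 × 0.000230352 = 8.29266e-05
  P(Z=C)·f_C = 0.49 × 0.00628315 = 0.00307874
Sum: 6.46233e-12 + 8.29266e-05 + 0.00307874 = 0.00316167
So the posterior for Subgroup C is 0.00307874 / 0.00316167 ≈ 0.974.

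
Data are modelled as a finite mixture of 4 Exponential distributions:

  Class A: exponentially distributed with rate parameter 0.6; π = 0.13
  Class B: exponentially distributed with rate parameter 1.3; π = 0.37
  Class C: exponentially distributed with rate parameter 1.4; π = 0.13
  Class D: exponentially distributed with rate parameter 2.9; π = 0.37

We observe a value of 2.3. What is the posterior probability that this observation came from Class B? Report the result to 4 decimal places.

By Bayes' theorem, P(k | x) = π_k f_k(x) / Σ_j π_j f_j(x).
Exponential densities:
  L_A = 0.6·e^(−0.6·2.3) = 0.6·e^(−1.3800) = 0.150947
  L_B = 1.3·e^(−1.3·2.3) = 1.3·e^(−2.9900) = 0.0653737
  L_C = 1.4·e^(−1.4·2.3) = 1.4·e^(−3.2200) = 0.0559371
  L_D = 2.9·e^(−2.9·2.3) = 2.9·e^(−6.6700) = 0.00367836
Prior × likelihood for each component:
  π_A·L_A = 0.13 × 0.150947 = 0.0196231
  π_B·L_B = 0.37 × 0.0653737 = 0.0241883
  π_C·L_C = 0.13 × 0.0559371 = 0.00727182
  π_D·L_D = 0.37 × 0.00367836 = 0.00136099
Evidence: 0.0196231 + 0.0241883 + 0.00727182 + 0.00136099 = 0.0524442
So the posterior for Class B is 0.0241883 / 0.0524442 ≈ 0.4612.

0.4612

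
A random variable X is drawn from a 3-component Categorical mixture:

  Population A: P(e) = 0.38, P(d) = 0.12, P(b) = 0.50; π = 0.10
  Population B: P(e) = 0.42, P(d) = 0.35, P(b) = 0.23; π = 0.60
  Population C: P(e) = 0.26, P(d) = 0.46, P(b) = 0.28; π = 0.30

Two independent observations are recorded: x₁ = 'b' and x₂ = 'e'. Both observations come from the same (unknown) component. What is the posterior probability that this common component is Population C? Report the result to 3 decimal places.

0.221

P(component k | x) = π_k·f_k(x) / marginal(x), where marginal(x) = Σ_j π_j·f_j(x).
Since both observations come from the same component, the likelihood for component k is f_k(x₁)·f_k(x₂).
  f_A = [P(b | comp) = 0.50] × [0.38] = 0.19
  f_B = [P(b | comp) = 0.23] × [0.42] = 0.0966
  f_C = [P(b | comp) = 0.28] × [0.26] = 0.0728
Unnormalised posteriors:
  π_A·f_A = 0.10 × 0.19 = 0.019
  π_B·f_B = 0.60 × 0.0966 = 0.05796
  π_C·f_C = 0.30 × 0.0728 = 0.02184
Denominator: 0.019 + 0.05796 + 0.02184 = 0.0988
P(Population C | x) = 0.02184 / 0.0988 ≈ 0.221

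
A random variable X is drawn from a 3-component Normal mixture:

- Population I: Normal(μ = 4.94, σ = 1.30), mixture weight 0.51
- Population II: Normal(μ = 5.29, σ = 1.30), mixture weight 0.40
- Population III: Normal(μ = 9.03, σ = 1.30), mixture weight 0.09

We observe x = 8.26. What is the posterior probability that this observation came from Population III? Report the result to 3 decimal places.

0.607

Apply Bayes' rule: the posterior for each component is proportional to its prior times its likelihood at x.
Evaluate each component's likelihood at the observed value:
  f_I = 0.011768
  f_II = 0.0225722
  f_III = 0.257505
Weight by the priors:
  π_I·f_I = 0.51 × 0.011768 = 0.0060017
  π_II·f_II = 0.40 × 0.0225722 = 0.00902888
  π_III·f_III = 0.09 × 0.257505 = 0.0231754
Evidence: 0.0060017 + 0.00902888 + 0.0231754 = 0.038206
P(Population III | the observation) ≈ 0.607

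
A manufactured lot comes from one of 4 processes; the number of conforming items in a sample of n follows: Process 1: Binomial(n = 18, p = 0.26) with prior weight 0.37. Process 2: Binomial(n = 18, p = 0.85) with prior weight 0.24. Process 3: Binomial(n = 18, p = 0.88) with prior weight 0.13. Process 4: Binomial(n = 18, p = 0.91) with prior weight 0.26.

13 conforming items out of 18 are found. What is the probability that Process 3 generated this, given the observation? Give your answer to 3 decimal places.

0.188

Apply Bayes' rule: the posterior for each component is proportional to its prior times its likelihood at x.
Binomial probabilities:
  L_1 = C(18,13)·0.26^13·0.74^5 = 8568·2.48115e-08·0.221901 = 4.71728e-05
  L_2 = C(18,13)·0.85^13·0.15^5 = 8568·0.120905·7.59375e-05 = 0.078665
  L_3 = C(18,13)·0.88^13·0.12^5 = 8568·0.189791·2.48832e-05 = 0.0404632
  L_4 = C(18,13)·0.91^13·0.09^5 = 8568·0.293453·5.9049e-06 = 0.0148467
Unnormalised posteriors:
  w_1·L_1 = 0.37 × 4.71728e-05 = 1.74539e-05
  w_2·L_2 = 0.24 × 0.078665 = 0.0188796
  w_3·L_3 = 0.13 × 0.0404632 = 0.00526022
  w_4·L_4 = 0.26 × 0.0148467 = 0.00386014
Marginal: 1.74539e-05 + 0.0188796 + 0.00526022 + 0.00386014 = 0.0280174
P(Process 3 | x) ≈ 0.188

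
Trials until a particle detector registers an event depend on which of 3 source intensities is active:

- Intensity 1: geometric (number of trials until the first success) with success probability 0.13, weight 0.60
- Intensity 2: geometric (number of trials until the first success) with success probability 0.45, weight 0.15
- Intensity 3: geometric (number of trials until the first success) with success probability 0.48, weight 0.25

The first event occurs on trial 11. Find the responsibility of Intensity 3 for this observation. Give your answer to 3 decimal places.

The responsibility of component k is P(Z=k) f_k(x) divided by Σ_j P(Z=j) f_j(x).
Evaluate each component's likelihood at the observed value:
  L_1 = 0.13·(1−0.13)^10 = 0.13·0.248423 = 0.032295
  L_2 = 0.45·(1−0.45)^10 = 0.45·0.00253295 = 0.00113983
  L_3 = 0.48·(1−0.48)^10 = 0.48·0.00144555 = 0.000693865
Prior × likelihood for each component:
  P(Z=1)·L_1 = 0.60 × 0.032295 = 0.019377
  P(Z=2)·L_2 = 0.15 × 0.00113983 = 0.000170974
  P(Z=3)·L_3 = 0.25 × 0.000693865 = 0.000173466
Normaliser: 0.019377 + 0.000170974 + 0.000173466 = 0.0197215
Responsibility of Intensity 3: 0.000173466 / 0.0197215 ≈ 0.009

0.009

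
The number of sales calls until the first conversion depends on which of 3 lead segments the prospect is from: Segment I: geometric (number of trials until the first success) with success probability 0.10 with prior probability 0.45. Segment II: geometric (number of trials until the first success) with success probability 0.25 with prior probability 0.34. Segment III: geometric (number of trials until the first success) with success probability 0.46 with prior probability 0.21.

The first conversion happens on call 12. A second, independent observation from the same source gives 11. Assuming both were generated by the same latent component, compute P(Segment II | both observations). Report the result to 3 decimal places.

0.093

By Bayes' theorem, P(k | x) = π_k f_k(x) / Σ_j π_j f_j(x).
Since both observations come from the same component, the likelihood for component k is f_k(x₁)·f_k(x₂).
  p_I = [0.10·(1−0.10)^11 = 0.10·0.313811 = 0.0313811] × [0.0348678] = 0.00109419
  p_II = [0.25·(1−0.25)^11 = 0.25·0.0422351 = 0.0105588] × [0.0140784] = 0.000148651
  p_III = [0.46·(1−0.46)^11 = 0.46·0.0011385 = 0.000523708] × [0.00096983] = 5.07907e-07
Prior × likelihood for each component:
  π_I·p_I = 0.45 × 0.00109419 = 0.000492385
  π_II·p_II = 0.34 × 0.000148651 = 5.05412e-05
  π_III·p_III = 0.21 × 5.07907e-07 = 1.06661e-07
Normaliser: 0.000492385 + 5.05412e-05 + 1.06661e-07 = 0.000543033
P(Segment II | data) = 5.05412e-05 / 0.000543033 ≈ 0.093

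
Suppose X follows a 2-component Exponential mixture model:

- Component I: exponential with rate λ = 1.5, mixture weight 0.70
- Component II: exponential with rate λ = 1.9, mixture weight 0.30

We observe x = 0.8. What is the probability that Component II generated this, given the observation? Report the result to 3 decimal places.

0.283

By Bayes' theorem, P(k | x) = π_k f_k(x) / Σ_j π_j f_j(x).
Exponential densities:
  L_I = 0.451791
  L_II = 0.415553
Unnormalised posteriors:
  π_I·L_I = 0.70 × 0.451791 = 0.316254
  π_II·L_II = 0.30 × 0.415553 = 0.124666
Normaliser: 0.316254 + 0.124666 = 0.44092
So the posterior for Component II is 0.124666 / 0.44092 ≈ 0.283.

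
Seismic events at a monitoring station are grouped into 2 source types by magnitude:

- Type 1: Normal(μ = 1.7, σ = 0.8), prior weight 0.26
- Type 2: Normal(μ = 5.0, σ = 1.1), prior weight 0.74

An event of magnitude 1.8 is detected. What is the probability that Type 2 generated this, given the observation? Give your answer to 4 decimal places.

The responsibility of component k is π_k f_k(x) divided by Σ_j π_j f_j(x).
Component likelihoods at x = 1.8:
  L_1 = (1/(0.8·√(2π)))·exp(−(1.8−1.7)²/(2·0.8²)) = 0.498678·exp(-0.00781) = 0.494797
  L_2 = (1/(1.1·√(2π)))·exp(−(1.8−5.0)²/(2·1.1²)) = 0.362675·exp(-4.23140) = 0.00527038
Prior × likelihood for each component:
  π_1·L_1 = 0.26 × 0.494797 = 0.128647
  π_2·L_2 = 0.74 × 0.00527038 = 0.00390008
Normaliser: 0.128647 + 0.00390008 = 0.132547
P(Type 2 | data) ≈ 0.0294

0.0294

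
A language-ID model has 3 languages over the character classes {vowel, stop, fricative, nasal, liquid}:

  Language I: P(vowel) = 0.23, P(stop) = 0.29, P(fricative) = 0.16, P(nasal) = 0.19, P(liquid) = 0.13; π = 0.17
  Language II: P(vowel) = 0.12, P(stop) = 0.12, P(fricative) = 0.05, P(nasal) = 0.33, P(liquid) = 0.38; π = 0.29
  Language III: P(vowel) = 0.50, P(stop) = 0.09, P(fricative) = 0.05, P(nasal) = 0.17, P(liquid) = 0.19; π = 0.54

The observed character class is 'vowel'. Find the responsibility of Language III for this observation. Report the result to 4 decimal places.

0.7851

Apply Bayes' rule: the posterior for each component is proportional to its prior times its likelihood at x.
Categorical probabilities:
  f_I = 0.23
  f_II = 0.12
  f_III = 0.5
Prior × likelihood for each component:
  P(Z=I)·f_I = 0.17 × 0.23 = 0.0391
  P(Z=II)·f_II = 0.29 × 0.12 = 0.0348
  P(Z=III)·f_III = 0.54 × 0.5 = 0.27
Sum: 0.0391 + 0.0348 + 0.27 = 0.3439
Responsibility of Language III: 0.27 / 0.3439 ≈ 0.7851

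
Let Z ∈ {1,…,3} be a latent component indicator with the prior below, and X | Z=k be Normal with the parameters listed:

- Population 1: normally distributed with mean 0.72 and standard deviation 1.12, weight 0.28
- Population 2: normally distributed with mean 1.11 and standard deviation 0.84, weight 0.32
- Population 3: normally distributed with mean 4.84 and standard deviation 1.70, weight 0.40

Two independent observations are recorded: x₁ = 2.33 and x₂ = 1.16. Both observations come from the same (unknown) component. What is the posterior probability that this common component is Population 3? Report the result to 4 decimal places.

0.0190

By Bayes' theorem, P(k | x) = π_k f_k(x) / Σ_j π_j f_j(x).
Since both observations come from the same component, the likelihood for component k is f_k(x₁)·f_k(x₂).
  L_1 = [0.126759] × [0.329745] = 0.041798
  L_2 = [0.165416] × [0.474091] = 0.0784223
  L_3 = [0.0789019] × [0.0225382] = 0.00177831
Weight by the priors:
  π_1·L_1 = 0.28 × 0.041798 = 0.0117035
  π_2·L_2 = 0.32 × 0.0784223 = 0.0250951
  π_3·L_3 = 0.40 × 0.00177831 = 0.000711324
Normaliser: 0.0117035 + 0.0250951 + 0.000711324 = 0.0375099
P(Population 3 | data) = 0.000711324 / 0.0375099 ≈ 0.0190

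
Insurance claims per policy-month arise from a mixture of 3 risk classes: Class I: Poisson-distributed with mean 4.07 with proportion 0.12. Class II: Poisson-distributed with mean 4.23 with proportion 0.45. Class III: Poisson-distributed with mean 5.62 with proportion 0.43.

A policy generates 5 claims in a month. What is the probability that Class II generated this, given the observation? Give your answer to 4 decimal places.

0.4458

Posterior ∝ prior × likelihood, so P(k | x) ∝ π_k f_k(x); normalise over all components.
Component likelihoods at x = 5 claims:
  p_I = e^(−4.07)·4.07^5/5! = 0.158932
  p_II = e^(−4.23)·4.23^5/5! = 0.164231
  p_III = e^(−5.62)·5.62^5/5! = 0.169342
Weight by the priors:
  π_I·p_I = 0.12 × 0.158932 = 0.0190719
  π_II·p_II = 0.45 × 0.164231 = 0.0739039
  π_III·p_III = 0.43 × 0.169342 = 0.0728172
Sum: 0.0190719 + 0.0739039 + 0.0728172 = 0.165793
P(Class II | data) ≈ 0.4458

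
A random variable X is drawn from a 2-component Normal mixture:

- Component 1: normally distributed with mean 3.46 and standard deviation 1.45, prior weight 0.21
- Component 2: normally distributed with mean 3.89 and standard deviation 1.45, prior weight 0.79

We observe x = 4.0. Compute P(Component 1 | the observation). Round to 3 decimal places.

0.199

Apply Bayes' rule: the posterior for each component is proportional to its prior times its likelihood at x.
Component likelihoods at x = 4.0:
  L_1 = (1/(1.45·√(2π)))·exp(−(4.0−3.46)²/(2·1.45²)) = 0.275133·exp(-0.06935) = 0.2567
  L_2 = (1/(1.45·√(2π)))·exp(−(4.0−3.89)²/(2·1.45²)) = 0.275133·exp(-0.00288) = 0.274342
Unnormalised posteriors:
  w_1·L_1 = 0.21 × 0.2567 = 0.053907
  w_2·L_2 = 0.79 × 0.274342 = 0.21673
Sum: 0.053907 + 0.21673 = 0.270637
P(Component 1 | the observation) = 0.053907 / 0.270637 ≈ 0.199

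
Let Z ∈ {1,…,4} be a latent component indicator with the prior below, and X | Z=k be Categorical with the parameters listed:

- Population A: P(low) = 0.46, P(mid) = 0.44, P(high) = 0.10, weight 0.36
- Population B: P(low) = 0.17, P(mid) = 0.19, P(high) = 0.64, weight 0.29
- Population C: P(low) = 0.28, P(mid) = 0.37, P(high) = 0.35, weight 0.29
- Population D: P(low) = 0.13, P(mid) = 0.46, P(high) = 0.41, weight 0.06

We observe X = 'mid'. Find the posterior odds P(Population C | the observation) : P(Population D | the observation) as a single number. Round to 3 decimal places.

Since P(k|x) ∝ π_k f_k(x), the posterior odds are π_i f_i(x) / (π_j f_j(x)).
Evaluate each component's likelihood at the observed value:
  L_A = P(mid | comp) = 0.44
  L_B = P(mid | comp) = 0.19
  L_C = P(mid | comp) = 0.37
  L_D = P(mid | comp) = 0.46
Posterior odds = (π_C·L_C) / (π_D·L_D) = (0.29·0.37) / (0.06·0.46) = 0.1073 / 0.0276 ≈ 3.888

3.888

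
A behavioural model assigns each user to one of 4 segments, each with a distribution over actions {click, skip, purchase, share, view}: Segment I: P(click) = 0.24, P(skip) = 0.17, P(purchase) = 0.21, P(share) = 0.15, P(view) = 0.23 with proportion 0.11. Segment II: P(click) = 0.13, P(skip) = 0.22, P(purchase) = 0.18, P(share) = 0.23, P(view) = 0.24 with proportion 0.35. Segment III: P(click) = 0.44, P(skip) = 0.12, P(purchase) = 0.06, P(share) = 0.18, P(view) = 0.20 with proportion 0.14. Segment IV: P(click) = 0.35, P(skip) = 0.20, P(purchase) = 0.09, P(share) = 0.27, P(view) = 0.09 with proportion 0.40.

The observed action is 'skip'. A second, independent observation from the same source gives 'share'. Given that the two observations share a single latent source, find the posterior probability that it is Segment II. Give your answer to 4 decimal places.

P(component k | x) = π_k·f_k(x) / marginal(x), where marginal(x) = Σ_j π_j·f_j(x).
Since both observations come from the same component, the likelihood for component k is f_k(x₁)·f_k(x₂).
  p_I = [P(skip | comp) = 0.17] × [0.15] = 0.0255
  p_II = [P(skip | comp) = 0.22] × [0.23] = 0.0506
  p_III = [P(skip | comp) = 0.12] × [0.18] = 0.0216
  p_IV = [P(skip | comp) = 0.20] × [0.27] = 0.054
Weight by the priors:
  π_I·p_I = 0.11 × 0.0255 = 0.002805
  π_II·p_II = 0.35 × 0.0506 = 0.01771
  π_III·p_III = 0.14 × 0.0216 = 0.003024
  π_IV·p_IV = 0.40 × 0.054 = 0.0216
Marginal: 0.002805 + 0.01771 + 0.003024 + 0.0216 = 0.045139
Responsibility of Segment II: 0.01771 / 0.045139 ≈ 0.3923

0.3923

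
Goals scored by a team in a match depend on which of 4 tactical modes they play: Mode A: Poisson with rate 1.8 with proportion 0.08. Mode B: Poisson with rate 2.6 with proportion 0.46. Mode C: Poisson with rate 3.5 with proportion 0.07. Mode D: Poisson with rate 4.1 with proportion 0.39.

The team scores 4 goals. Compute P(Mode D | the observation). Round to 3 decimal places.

0.475

Posterior ∝ prior × likelihood, so P(k | x) ∝ π_k f_k(x); normalise over all components.
Component likelihoods at x = 4 goals:
  p_A = e^(−1.8)·1.8^4/4! = 0.0723017
  p_B = e^(−2.6)·2.6^4/4! = 0.141422
  p_C = e^(−3.5)·3.5^4/4! = 0.188812
  p_D = e^(−4.1)·4.1^4/4! = 0.195127
Weight by the priors:
  π_A·p_A = 0.08 × 0.0723017 = 0.00578414
  π_B·p_B = 0.46 × 0.141422 = 0.065054
  π_C·p_C = 0.07 × 0.188812 = 0.0132169
  π_D·p_D = 0.39 × 0.195127 = 0.0760994
Denominator: 0.00578414 + 0.065054 + 0.0132169 + 0.0760994 = 0.160154
P(Mode D | data) = 0.0760994 / 0.160154 ≈ 0.475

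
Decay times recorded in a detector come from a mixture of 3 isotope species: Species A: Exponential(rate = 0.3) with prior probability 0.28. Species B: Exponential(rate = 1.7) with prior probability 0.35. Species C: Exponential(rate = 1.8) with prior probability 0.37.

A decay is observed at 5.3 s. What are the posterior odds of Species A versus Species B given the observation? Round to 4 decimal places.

235.6283

Only the two components matter; the odds are (π_i f_i(x)) / (π_j f_j(x)).
Component likelihoods at x = 5.3 s:
  L_A = 0.3·e^(−0.3·5.3) = 0.3·e^(−1.5900) = 0.0611777
  L_B = 1.7·e^(−1.7·5.3) = 1.7·e^(−9.0100) = 0.000207709
  L_C = 1.8·e^(−1.8·5.3) = 1.8·e^(−9.5400) = 0.00012945
Odds = (0.28/0.35) × (0.0611777/0.000207709) = 0.8 × 294.535 ≈ 235.6283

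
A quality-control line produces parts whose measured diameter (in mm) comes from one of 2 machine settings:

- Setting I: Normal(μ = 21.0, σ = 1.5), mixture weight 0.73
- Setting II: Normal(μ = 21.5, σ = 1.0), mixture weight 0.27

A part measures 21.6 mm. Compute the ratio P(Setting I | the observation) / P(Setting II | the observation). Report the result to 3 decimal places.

1.672

The posterior odds equal the prior odds times the likelihood ratio: (w_i/w_j)·(f_i(x)/f_j(x)).
Evaluate each component's likelihood at the observed value:
  L_I = (1/(1.5·√(2π)))·exp(−(21.6−21.0)²/(2·1.5²)) = 0.265962·exp(-0.08000) = 0.245513
  L_II = (1/(1.0·√(2π)))·exp(−(21.6−21.5)²/(2·1.0²)) = 0.398942·exp(-0.00500) = 0.396953
0.179225 / 0.107177 ≈ 1.672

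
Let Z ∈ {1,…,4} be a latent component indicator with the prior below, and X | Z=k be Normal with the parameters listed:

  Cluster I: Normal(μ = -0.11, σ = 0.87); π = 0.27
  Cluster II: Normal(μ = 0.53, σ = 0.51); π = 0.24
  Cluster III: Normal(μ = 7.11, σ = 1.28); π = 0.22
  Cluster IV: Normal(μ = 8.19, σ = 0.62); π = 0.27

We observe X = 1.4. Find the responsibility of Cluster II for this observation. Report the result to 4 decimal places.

0.6148

P(component k | x) = w_k·f_k(x) / marginal(x), where marginal(x) = Σ_j w_j·f_j(x).
Normal densities:
  L_I = 0.101684
  L_II = 0.182572
  L_III = 1.48757e-05
  L_IV = 5.81233e-27
Weight by the priors:
  w_I·L_I = 0.27 × 0.101684 = 0.0274547
  w_II·L_II = 0.24 × 0.182572 = 0.0438173
  w_III·L_III = 0.22 × 1.48757e-05 = 3.27266e-06
  w_IV·L_IV = 0.27 × 5.81233e-27 = 1.56933e-27
Normaliser: 0.0274547 + 0.0438173 + 3.27266e-06 + 1.56933e-27 = 0.0712752
P(Cluster II | x) = 0.0438173 / 0.0712752 ≈ 0.6148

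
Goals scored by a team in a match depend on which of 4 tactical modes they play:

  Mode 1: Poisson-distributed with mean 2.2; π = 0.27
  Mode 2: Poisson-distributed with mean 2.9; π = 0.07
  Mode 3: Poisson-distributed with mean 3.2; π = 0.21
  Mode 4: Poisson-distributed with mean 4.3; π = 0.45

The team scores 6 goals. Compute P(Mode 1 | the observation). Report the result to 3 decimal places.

Posterior ∝ prior × likelihood, so P(k | x) ∝ π_k f_k(x); normalise over all components.
Poisson probabilities:
  p_1 = e^(−2.2)·2.2^6/6! = 0.0174484
  p_2 = e^(−2.9)·2.9^6/6! = 0.0454571
  p_3 = e^(−3.2)·3.2^6/6! = 0.060789
  p_4 = e^(−4.3)·4.3^6/6! = 0.119127
Prior × likelihood for each component:
  π_1·p_1 = 0.27 × 0.0174484 = 0.00471107
  π_2·p_2 = 0.07 × 0.0454571 = 0.003182
  π_3·p_3 = 0.21 × 0.060789 = 0.0127657
  π_4·p_4 = 0.45 × 0.119127 = 0.0536074
Normaliser: 0.00471107 + 0.003182 + 0.0127657 + 0.0536074 = 0.0742661
Responsibility of Mode 1: 0.00471107 / 0.0742661 ≈ 0.063

0.063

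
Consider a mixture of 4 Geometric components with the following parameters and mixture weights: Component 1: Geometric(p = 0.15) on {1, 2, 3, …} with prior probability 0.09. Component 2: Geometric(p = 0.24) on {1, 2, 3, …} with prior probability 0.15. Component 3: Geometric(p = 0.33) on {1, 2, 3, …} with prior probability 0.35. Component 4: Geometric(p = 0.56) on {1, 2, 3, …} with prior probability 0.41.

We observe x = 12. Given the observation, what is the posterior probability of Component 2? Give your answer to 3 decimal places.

By Bayes' theorem, P(k | x) = P(Z=k) f_k(x) / Σ_j P(Z=j) f_j(x).
Evaluate each component's likelihood at the observed value:
  f_1 = 0.15·(1−0.15)^11 = 0.15·0.167343 = 0.0251015
  f_2 = 0.24·(1−0.24)^11 = 0.24·0.0488596 = 0.0117263
  f_3 = 0.33·(1−0.33)^11 = 0.33·0.012213 = 0.00403029
  f_4 = 0.56·(1−0.56)^11 = 0.56·0.000119668 = 6.70143e-05
Prior × likelihood for each component:
  P(Z=1)·f_1 = 0.09 × 0.0251015 = 0.00225913
  P(Z=2)·f_2 = 0.15 × 0.0117263 = 0.00175894
  P(Z=3)·f_3 = 0.35 × 0.00403029 = 0.0014106
  P(Z=4)·f_4 = 0.41 × 6.70143e-05 = 2.74759e-05
Evidence: 0.00225913 + 0.00175894 + 0.0014106 + 2.74759e-05 = 0.00545616
P(Component 2 | data) = 0.00175894 / 0.00545616 ≈ 0.322

0.322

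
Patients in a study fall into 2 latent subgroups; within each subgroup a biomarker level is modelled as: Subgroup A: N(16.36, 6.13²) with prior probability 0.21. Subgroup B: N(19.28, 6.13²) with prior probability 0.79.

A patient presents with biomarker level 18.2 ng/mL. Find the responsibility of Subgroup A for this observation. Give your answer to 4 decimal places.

0.2051

P(component k | x) = π_k·f_k(x) / marginal(x), where marginal(x) = Σ_j π_j·f_j(x).
Evaluate each component's likelihood at the observed value:
  f_A = (1/(6.13·√(2π)))·exp(−(18.2−16.36)²/(2·6.13²)) = 0.065080·exp(-0.04505) = 0.0622136
  f_B = (1/(6.13·√(2π)))·exp(−(18.2−19.28)²/(2·6.13²)) = 0.065080·exp(-0.01552) = 0.064078
Unnormalised posteriors:
  π_A·f_A = 0.21 × 0.0622136 = 0.0130648
  π_B·f_B = 0.79 × 0.064078 = 0.0506217
Normaliser: 0.0130648 + 0.0506217 = 0.0636865
Responsibility of Subgroup A: 0.0130648 / 0.0636865 ≈ 0.2051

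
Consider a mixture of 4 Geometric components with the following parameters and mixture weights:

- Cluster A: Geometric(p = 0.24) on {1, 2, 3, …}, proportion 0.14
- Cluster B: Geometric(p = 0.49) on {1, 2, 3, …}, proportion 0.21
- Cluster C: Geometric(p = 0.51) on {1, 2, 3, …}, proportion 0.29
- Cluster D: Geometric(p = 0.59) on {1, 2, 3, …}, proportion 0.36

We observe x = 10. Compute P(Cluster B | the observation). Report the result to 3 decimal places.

By Bayes' theorem, P(k | x) = P(Z=k) f_k(x) / Σ_j P(Z=j) f_j(x).
Component likelihoods at x = 10:
  p_A = 0.0203018
  p_B = 0.00114374
  p_C = 0.000830491
  p_D = 0.000193155
Prior × likelihood for each component:
  P(Z=A)·p_A = 0.14 × 0.0203018 = 0.00284225
  P(Z=B)·p_B = 0.21 × 0.00114374 = 0.000240186
  P(Z=C)·p_C = 0.29 × 0.000830491 = 0.000240842
  P(Z=D)·p_D = 0.36 × 0.000193155 = 6.95359e-05
Marginal: 0.00284225 + 0.000240186 + 0.000240842 + 6.95359e-05 = 0.00339281
So the posterior for Cluster B is 0.000240186 / 0.00339281 ≈ 0.071.

0.071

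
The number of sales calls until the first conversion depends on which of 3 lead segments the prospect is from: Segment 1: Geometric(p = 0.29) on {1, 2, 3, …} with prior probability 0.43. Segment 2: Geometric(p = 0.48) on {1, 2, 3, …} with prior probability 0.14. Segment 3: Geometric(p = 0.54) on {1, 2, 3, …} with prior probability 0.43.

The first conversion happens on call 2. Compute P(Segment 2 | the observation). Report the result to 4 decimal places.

P(component k | x) = π_k·f_k(x) / marginal(x), where marginal(x) = Σ_j π_j·f_j(x).
Evaluate each component's likelihood at the observed value:
  L_1 = 0.2059
  L_2 = 0.2496
  L_3 = 0.2484
Multiply by the mixture weights:
  π_1·L_1 = 0.43 × 0.2059 = 0.088537
  π_2·L_2 = 0.14 × 0.2496 = 0.034944
  π_3·L_3 = 0.43 × 0.2484 = 0.106812
Evidence: 0.088537 + 0.034944 + 0.106812 = 0.230293
P(Segment 2 | data) ≈ 0.1517

0.1517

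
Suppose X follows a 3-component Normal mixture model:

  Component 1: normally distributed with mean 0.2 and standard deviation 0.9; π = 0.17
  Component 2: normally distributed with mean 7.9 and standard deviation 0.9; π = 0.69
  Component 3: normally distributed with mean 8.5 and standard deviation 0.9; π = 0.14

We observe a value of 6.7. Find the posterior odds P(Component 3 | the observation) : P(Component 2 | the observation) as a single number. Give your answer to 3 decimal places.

0.067

The posterior odds equal the prior odds times the likelihood ratio: (π_i/π_j)·(f_i(x)/f_j(x)).
Component likelihoods at x = 6.7:
  f_1 = (1/(0.9·√(2π)))·exp(−(6.7−0.2)²/(2·0.9²)) = 0.443269·exp(-26.08025) = 2.09007e-12
  f_2 = (1/(0.9·√(2π)))·exp(−(6.7−7.9)²/(2·0.9²)) = 0.443269·exp(-0.88889) = 0.182233
  f_3 = (1/(0.9·√(2π)))·exp(−(6.7−8.5)²/(2·0.9²)) = 0.443269·exp(-2.00000) = 0.05999
Posterior odds = (π_3·f_3) / (π_2·f_2) = (0.14·0.05999) / (0.69·0.182233) = 0.00839859 / 0.125741 ≈ 0.067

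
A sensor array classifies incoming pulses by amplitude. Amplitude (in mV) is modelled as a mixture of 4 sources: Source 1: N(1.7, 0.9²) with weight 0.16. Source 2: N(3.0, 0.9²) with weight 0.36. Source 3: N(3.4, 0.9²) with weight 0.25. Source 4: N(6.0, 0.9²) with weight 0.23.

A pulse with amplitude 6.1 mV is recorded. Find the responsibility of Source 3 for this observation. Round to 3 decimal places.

0.012

Apply Bayes' rule: the posterior for each component is proportional to its prior times its likelihood at x.
Component likelihoods at x = 6.1 mV:
  p_1 = 2.86141e-06
  p_2 = 0.00117595
  p_3 = 0.00492428
  p_4 = 0.440541
Prior × likelihood for each component:
  π_1·p_1 = 0.16 × 2.86141e-06 = 4.57826e-07
  π_2·p_2 = 0.36 × 0.00117595 = 0.000423343
  π_3·p_3 = 0.25 × 0.00492428 = 0.00123107
  π_4·p_4 = 0.23 × 0.440541 = 0.101325
Sum: 4.57826e-07 + 0.000423343 + 0.00123107 + 0.101325 = 0.102979
P(Source 3 | x) = 0.00123107 / 0.102979 ≈ 0.012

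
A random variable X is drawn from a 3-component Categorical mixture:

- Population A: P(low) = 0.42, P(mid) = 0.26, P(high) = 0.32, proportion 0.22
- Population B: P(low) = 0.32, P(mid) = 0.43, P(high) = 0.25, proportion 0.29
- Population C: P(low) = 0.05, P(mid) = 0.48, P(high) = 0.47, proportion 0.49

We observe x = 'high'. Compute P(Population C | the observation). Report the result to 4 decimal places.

0.6171

Apply Bayes' rule: the posterior for each component is proportional to its prior times its likelihood at x.
Evaluate each component's likelihood at the observed value:
  p_A = P(high | comp) = 0.32
  p_B = P(high | comp) = 0.25
  p_C = P(high | comp) = 0.47
Unnormalised posteriors:
  w_A·p_A = 0.22 × 0.32 = 0.0704
  w_B·p_B = 0.29 × 0.25 = 0.0725
  w_C·p_C = 0.49 × 0.47 = 0.2303
Evidence: 0.0704 + 0.0725 + 0.2303 = 0.3732
P(Population C | x) ≈ 0.6171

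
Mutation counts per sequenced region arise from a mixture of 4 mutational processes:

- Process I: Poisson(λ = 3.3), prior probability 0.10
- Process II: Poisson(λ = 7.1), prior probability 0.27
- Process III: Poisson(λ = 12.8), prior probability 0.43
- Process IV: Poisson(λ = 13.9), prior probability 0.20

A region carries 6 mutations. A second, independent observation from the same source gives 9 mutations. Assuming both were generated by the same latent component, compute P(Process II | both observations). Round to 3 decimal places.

Apply Bayes' rule: the posterior for each component is proportional to its prior times its likelihood at x.
Since both observations come from the same component, the likelihood for component k is f_k(x₁)·f_k(x₂).
  L_I = [e^(−3.3)·3.3^6/6! = 0.0661575] × [0.00471727] = 0.000312083
  L_II = [e^(−7.1)·7.1^6/6! = 0.1468] × [0.104249] = 0.0153038
  L_III = [e^(−12.8)·12.8^6/6! = 0.0168639] × [0.0701709] = 0.00118336
  L_IV = [e^(−13.9)·13.9^6/6! = 0.00920583] × [0.0490543] = 0.000451585
Multiply by the mixture weights:
  π_I·L_I = 0.10 × 0.000312083 = 3.12083e-05
  π_II·L_II = 0.27 × 0.0153038 = 0.00413201
  π_III·L_III = 0.43 × 0.00118336 = 0.000508843
  π_IV·L_IV = 0.20 × 0.000451585 = 9.03171e-05
Denominator: 3.12083e-05 + 0.00413201 + 0.000508843 + 9.03171e-05 = 0.00476238
P(Process II | data) ≈ 0.868

0.868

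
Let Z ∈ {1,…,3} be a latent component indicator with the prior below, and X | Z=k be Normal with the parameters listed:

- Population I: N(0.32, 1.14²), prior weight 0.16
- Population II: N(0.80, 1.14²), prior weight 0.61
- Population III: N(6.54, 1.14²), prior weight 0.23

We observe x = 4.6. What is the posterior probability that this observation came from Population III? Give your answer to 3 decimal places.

0.956

By Bayes' theorem, P(k | x) = π_k f_k(x) / Σ_j π_j f_j(x).
Normal densities:
  f_I = (1/(1.14·√(2π)))·exp(−(4.6−0.32)²/(2·1.14²)) = 0.349949·exp(-7.04771) = 0.000304246
  f_II = (1/(1.14·√(2π)))·exp(−(4.6−0.80)²/(2·1.14²)) = 0.349949·exp(-5.55556) = 0.00135288
  f_III = (1/(1.14·√(2π)))·exp(−(4.6−6.54)²/(2·1.14²)) = 0.349949·exp(-1.44798) = 0.0822534
Unnormalised posteriors:
  π_I·f_I = 0.16 × 0.000304246 = 4.86794e-05
  π_II·f_II = 0.61 × 0.00135288 = 0.000825255
  π_III·f_III = 0.23 × 0.0822534 = 0.0189183
Evidence: 4.86794e-05 + 0.000825255 + 0.0189183 = 0.0197922
So the posterior for Population III is 0.0189183 / 0.0197922 ≈ 0.956.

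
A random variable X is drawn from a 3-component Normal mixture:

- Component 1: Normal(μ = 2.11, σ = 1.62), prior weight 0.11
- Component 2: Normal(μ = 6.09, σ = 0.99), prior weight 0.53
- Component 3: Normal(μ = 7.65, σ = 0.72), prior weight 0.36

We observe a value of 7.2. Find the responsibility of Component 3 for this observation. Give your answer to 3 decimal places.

0.590

By Bayes' theorem, P(k | x) = w_k f_k(x) / Σ_j w_j f_j(x).
Evaluate each component's likelihood at the observed value:
  L_1 = (1/(1.62·√(2π)))·exp(−(7.2−2.11)²/(2·1.62²)) = 0.246261·exp(-4.93600) = 0.00176895
  L_2 = (1/(0.99·√(2π)))·exp(−(7.2−6.09)²/(2·0.99²)) = 0.402972·exp(-0.62856) = 0.214929
  L_3 = (1/(0.72·√(2π)))·exp(−(7.2−7.65)²/(2·0.72²)) = 0.554087·exp(-0.19531) = 0.455779
Weight by the priors:
  w_1·L_1 = 0.11 × 0.00176895 = 0.000194585
  w_2·L_2 = 0.53 × 0.214929 = 0.113912
  w_3·L_3 = 0.36 × 0.455779 = 0.16408
Marginal: 0.000194585 + 0.113912 + 0.16408 = 0.278188
Responsibility of Component 3: 0.16408 / 0.278188 ≈ 0.590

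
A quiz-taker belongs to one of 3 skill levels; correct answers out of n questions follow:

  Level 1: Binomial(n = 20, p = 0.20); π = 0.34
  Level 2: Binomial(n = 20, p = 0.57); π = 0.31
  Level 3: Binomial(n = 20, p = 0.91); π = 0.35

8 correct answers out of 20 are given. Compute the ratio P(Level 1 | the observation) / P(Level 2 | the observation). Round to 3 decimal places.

Since P(k|x) ∝ π_k f_k(x), the posterior odds are π_i f_i(x) / (π_j f_j(x)).
Binomial probabilities:
  L_1 = C(20,8)·0.20^8·0.80^12 = 125970·2.56e-06·0.0687195 = 0.0221609
  L_2 = C(20,8)·0.57^8·0.43^12 = 125970·0.0111429·3.99596e-05 = 0.0560903
  L_3 = C(20,8)·0.91^8·0.09^12 = 125970·0.470253·2.8243e-13 = 1.67305e-08
0.0075347 / 0.017388 ≈ 0.433

0.433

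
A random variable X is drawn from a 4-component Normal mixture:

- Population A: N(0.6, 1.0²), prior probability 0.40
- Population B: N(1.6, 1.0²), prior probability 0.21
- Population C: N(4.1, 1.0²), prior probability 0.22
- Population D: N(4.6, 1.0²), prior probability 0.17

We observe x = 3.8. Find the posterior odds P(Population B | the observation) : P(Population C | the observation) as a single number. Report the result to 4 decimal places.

Posterior odds = (P(Z=i) f_i(x)) / (P(Z=j) f_j(x)); the normalising sum cancels.
Evaluate each component's likelihood at the observed value:
  f_A = (1/(1.0·√(2π)))·exp(−(3.8−0.6)²/(2·1.0²)) = 0.398942·exp(-5.12000) = 0.00238409
  f_B = (1/(1.0·√(2π)))·exp(−(3.8−1.6)²/(2·1.0²)) = 0.398942·exp(-2.42000) = 0.0354746
  f_C = (1/(1.0·√(2π)))·exp(−(3.8−4.1)²/(2·1.0²)) = 0.398942·exp(-0.04500) = 0.381388
  f_D = (1/(1.0·√(2π)))·exp(−(3.8−4.6)²/(2·1.0²)) = 0.398942·exp(-0.32000) = 0.289692
Odds = (0.21/0.22) × (0.0354746/0.381388) = 0.954545 × 0.0930145 ≈ 0.0888

0.0888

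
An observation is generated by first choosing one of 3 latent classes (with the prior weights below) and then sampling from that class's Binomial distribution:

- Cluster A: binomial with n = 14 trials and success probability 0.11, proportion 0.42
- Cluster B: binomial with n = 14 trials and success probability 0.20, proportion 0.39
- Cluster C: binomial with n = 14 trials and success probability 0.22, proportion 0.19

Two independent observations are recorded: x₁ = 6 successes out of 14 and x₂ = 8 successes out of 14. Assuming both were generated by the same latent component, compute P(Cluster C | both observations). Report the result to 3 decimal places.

0.565

The responsibility of component k is π_k f_k(x) divided by Σ_j π_j f_j(x).
Since both observations come from the same component, the likelihood for component k is f_k(x₁)·f_k(x₂).
  f_A = [C(14,6)·0.11^6·0.89^8 = 3003·1.77156e-06·0.393659 = 0.00209426] × [3.19917e-05] = 6.6999e-08
  f_B = [C(14,6)·0.20^6·0.80^8 = 3003·6.4e-05·0.167772 = 0.0322445] × [0.00201528] = 6.49816e-05
  f_C = [C(14,6)·0.22^6·0.78^8 = 3003·0.00011338·0.137011 = 0.0466496] × [0.00371111] = 0.000173122
Unnormalised posteriors:
  π_A·f_A = 0.42 × 6.6999e-08 = 2.81396e-08
  π_B·f_B = 0.39 × 6.49816e-05 = 2.53428e-05
  π_C·f_C = 0.19 × 0.000173122 = 3.28932e-05
Denominator: 2.81396e-08 + 2.53428e-05 + 3.28932e-05 = 5.82642e-05
So the posterior for Cluster C is 3.28932e-05 / 5.82642e-05 ≈ 0.565.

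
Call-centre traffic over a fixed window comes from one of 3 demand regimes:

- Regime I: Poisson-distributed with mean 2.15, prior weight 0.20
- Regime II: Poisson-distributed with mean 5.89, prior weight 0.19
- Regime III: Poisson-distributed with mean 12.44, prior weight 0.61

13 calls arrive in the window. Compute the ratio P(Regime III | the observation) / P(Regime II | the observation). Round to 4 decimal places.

Posterior odds = (π_i f_i(x)) / (π_j f_j(x)); the normalising sum cancels.
Poisson probabilities:
  f_I = e^(−2.15)·2.15^13/13! = 3.92362e-07
  f_II = e^(−5.89)·5.89^13/13! = 0.00456272
  f_III = e^(−12.44)·12.44^13/13! = 0.108583
Odds = (0.61/0.19) × (0.108583/0.00456272) = 3.21053 × 23.7978 ≈ 76.4035

76.4035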